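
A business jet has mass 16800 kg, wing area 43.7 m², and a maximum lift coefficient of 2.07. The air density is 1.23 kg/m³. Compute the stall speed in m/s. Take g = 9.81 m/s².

Weight W = mg = 16800 × 9.81 = 1.648×10^5 N.
V_stall = √(2W/(ρ·S·CL,max)) = √(2 × 1.648×10^5 / (1.23 × 43.7 × 2.07))
V_stall = √2962 = 54.4 m/s

V_stall = 54.4 m/s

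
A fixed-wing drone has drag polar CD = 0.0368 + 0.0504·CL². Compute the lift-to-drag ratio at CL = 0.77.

CD = 0.0368 + 0.0504 × 0.77² = 0.06668
L/D = CL/CD = 0.77 / 0.06668 = 11.5

L/D = 11.5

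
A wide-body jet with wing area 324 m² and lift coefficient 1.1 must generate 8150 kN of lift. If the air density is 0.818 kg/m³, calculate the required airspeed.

v = 236 m/s

L = ½ρv²S·CL ⇒ v = √(2L/(ρ·S·CL))
v = √(2 × 8.15×10^6 / (0.818 × 324 × 1.1)) = √55910 = 236 m/s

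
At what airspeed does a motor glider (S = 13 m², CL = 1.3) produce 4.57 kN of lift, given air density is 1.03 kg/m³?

v = 22.9 m/s

L = ½ρv²S·CL ⇒ v = √(2L/(ρ·S·CL))
v = √(2 × 4570 / (1.03 × 13 × 1.3)) = √525.1 = 22.9 m/s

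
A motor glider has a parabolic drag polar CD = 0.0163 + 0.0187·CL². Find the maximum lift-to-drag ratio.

For CD = CD0 + K·CL², (L/D)max occurs at CL* = √(CD0/K) and equals 1/(2√(K·CD0)).
(L/D)max = 1/(2√(0.0187 × 0.0163)) = 1/(2 × 0.01746) = 28.6

(L/D)max = 28.6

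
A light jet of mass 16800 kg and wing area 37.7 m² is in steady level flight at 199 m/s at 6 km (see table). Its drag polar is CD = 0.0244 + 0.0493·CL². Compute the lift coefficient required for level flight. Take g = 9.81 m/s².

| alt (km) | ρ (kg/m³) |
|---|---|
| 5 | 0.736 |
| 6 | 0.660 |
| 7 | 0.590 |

At 6 km, from the table: ρ = 0.660 kg/m³.
Weight W = mg = 16800 × 9.81 = 1.6481×10^5 N; in level flight L = W.
q = ½ρv² = ½ × 0.66 × 199² = 13070 Pa.
CL = 2W/(ρv²S) = 2×1.6481×10^5/(0.66×199²×37.7) = 0.3345.

CL = 0.335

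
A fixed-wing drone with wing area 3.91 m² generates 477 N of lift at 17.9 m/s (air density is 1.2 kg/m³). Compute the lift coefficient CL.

From L = ½ρv²S·CL, rearranging gives CL = 2L/(ρv²S).
CL = 2 × 477 / (1.2 × 17.9² × 3.91) = 0.635

CL = 0.635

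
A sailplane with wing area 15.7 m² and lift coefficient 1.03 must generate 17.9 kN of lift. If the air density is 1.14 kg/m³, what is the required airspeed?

L = ½ρv²S·CL ⇒ v = √(2L/(ρ·S·CL))
v = √(2 × 17900 / (1.14 × 15.7 × 1.03)) = √1942 = 44.1 m/s

v = 44.1 m/s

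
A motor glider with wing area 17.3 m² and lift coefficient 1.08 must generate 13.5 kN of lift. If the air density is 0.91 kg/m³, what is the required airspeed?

v = 39.8 m/s

L = ½ρv²S·CL ⇒ v = √(2L/(ρ·S·CL))
v = √(2 × 13500 / (0.91 × 17.3 × 1.08)) = √1588 = 39.8 m/s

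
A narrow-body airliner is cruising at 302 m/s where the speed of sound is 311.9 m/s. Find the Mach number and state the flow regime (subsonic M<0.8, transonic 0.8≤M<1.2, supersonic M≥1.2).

M = 0.968 (transonic)

M = v/a = 302 / 311.9 = 0.968
M = 0.968 → transonic.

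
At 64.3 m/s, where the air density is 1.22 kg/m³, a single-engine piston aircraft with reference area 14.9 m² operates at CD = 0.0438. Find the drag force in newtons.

D = 1650 N

Dynamic pressure q = ½ρv² = ½ × 1.22 × 64.3² = 2522 Pa.
D = q·S·CD = 2522 × 14.9 × 0.0438 = 1650 N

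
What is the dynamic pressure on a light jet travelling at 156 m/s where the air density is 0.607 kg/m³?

q = 7390 Pa

q = ½ρv² = ½ × 0.607 × 156² = 7390 Pa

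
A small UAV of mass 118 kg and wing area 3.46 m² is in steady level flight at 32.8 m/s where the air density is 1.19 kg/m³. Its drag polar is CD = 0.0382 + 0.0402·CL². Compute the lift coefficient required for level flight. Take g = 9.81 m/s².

Level flight ⇒ L = W = m·g = 118 × 9.81 = 1157.6 N.
q = ½ρv² = ½ × 1.19 × 32.8² = 640.1 Pa.
CL = W/(q·S) = 1157.6 / (640.1 × 3.46) = 0.5226.

CL = 0.523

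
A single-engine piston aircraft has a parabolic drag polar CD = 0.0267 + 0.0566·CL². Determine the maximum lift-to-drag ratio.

For CD = CD0 + K·CL², (L/D)max occurs at CL* = √(CD0/K) and equals 1/(2√(K·CD0)).
(L/D)max = 1/(2√(0.0566 × 0.0267)) = 1/(2 × 0.03887) = 12.9

(L/D)max = 12.9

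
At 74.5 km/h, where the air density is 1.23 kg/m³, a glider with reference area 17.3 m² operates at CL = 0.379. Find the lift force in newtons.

Convert speed: v = 74.5 km/h ÷ 3.6 = 20.69 m/s.
Dynamic pressure q = ½ρv² = ½ × 1.23 × 20.69² = 263.4 Pa.
L = q·S·CL = 263.4 × 17.3 × 0.379 = 1730 N

L = 1730 N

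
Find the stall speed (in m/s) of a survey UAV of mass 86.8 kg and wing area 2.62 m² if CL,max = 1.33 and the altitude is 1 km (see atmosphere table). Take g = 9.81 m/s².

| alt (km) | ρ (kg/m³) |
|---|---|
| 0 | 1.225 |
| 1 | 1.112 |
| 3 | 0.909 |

V_stall = 21 m/s

At 1 km, from the table: ρ = 1.112 kg/m³.
Stall occurs when L = W at CL,max. W = mg = 86.8 × 9.81 = 851.5 N.
From L = ½ρV²S·CL,max = W: V_stall = √(2W/(ρSCL,max)) = √(2·851.5/(1.112·2.62·1.33))
V_stall = √439.5 = 21 m/s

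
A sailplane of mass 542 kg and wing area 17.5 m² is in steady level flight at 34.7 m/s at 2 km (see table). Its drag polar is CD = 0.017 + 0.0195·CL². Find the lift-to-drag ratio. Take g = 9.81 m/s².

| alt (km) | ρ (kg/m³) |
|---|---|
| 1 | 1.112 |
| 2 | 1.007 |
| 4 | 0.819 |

L/D = 22.9

At 2 km, from the table: ρ = 1.007 kg/m³.
In steady level flight, lift balances weight: W = mg = 542 × 9.81 = 5317 N.
Dynamic pressure q = 0.5 × 1.007 × 34.7² = 606.3 Pa.
CL = 2W/(ρv²S) = 2×5317/(1.007×34.7²×17.5) = 0.5012.
CD = 0.017 + 0.0195 × 0.5012² = 0.0219.
L/D = CL/CD = 0.5012 / 0.0219 = 22.9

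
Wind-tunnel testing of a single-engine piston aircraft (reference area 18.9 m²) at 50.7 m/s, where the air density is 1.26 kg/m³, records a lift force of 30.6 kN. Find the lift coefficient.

CL = 1

From L = ½ρv²S·CL, rearranging gives CL = 2L/(ρv²S).
CL = 2 × 30600 / (1.26 × 50.7² × 18.9) = 1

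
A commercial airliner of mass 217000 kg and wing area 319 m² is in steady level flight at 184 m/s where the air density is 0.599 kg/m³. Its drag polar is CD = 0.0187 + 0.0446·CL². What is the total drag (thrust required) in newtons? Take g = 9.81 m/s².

Level flight ⇒ L = W = m·g = 217000 × 9.81 = 2.1288×10^6 N.
Dynamic pressure q = 0.5 × 0.599 × 184² = 10140 Pa.
Required CL = L/(qS) = 2.1288×10^6/(10140·319) = 0.6581.
CD = 0.0187 + 0.0446 × 0.6581² = 0.03802.
D = q·S·CD = 10140 × 319 × 0.03802 = 1.23×10^5 N

D = 1.23×10^5 N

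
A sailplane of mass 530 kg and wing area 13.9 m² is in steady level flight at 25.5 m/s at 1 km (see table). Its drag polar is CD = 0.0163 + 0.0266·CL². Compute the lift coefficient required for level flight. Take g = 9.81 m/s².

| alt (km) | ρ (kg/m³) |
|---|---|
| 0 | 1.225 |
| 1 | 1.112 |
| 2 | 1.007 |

CL = 1.03

At 1 km, from the table: ρ = 1.112 kg/m³.
Level flight ⇒ L = W = m·g = 530 × 9.81 = 5199.3 N.
Dynamic pressure q = 0.5 × 1.112 × 25.5² = 361.5 Pa.
CL = 2W/(ρv²S) = 2×5199.3/(1.112×25.5²×13.9) = 1.035.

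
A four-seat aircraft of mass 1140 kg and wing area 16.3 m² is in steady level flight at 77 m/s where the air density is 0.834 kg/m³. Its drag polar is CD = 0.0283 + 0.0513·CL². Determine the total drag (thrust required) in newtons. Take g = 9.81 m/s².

Weight W = mg = 1140 × 9.81 = 11183 N; in level flight L = W.
Dynamic pressure q = 0.5 × 0.834 × 77² = 2472 Pa.
CL = 2W/(ρv²S) = 2×11183/(0.834×77²×16.3) = 0.2775.
CD = 0.0283 + 0.0513 × 0.2775² = 0.03225.
D = q·S·CD = 2472 × 16.3 × 0.03225 = 1300 N

D = 1300 N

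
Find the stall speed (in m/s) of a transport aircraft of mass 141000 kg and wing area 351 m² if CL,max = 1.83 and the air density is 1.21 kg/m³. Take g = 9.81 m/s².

Weight W = mg = 141000 × 9.81 = 1.383×10^6 N.
From L = ½ρV²S·CL,max = W: V_stall = √(2W/(ρSCL,max)) = √(2·1.383×10^6/(1.21·351·1.83))
V_stall = √3559 = 59.7 m/s

V_stall = 59.7 m/s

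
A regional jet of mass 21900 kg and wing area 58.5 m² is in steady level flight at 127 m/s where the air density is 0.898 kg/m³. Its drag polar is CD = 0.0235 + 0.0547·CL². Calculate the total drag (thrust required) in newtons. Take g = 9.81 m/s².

D = 15900 N

Weight W = mg = 21900 × 9.81 = 2.1484×10^5 N; in level flight L = W.
q = ½ρv² = ½ × 0.898 × 127² = 7242 Pa.
CL = 2W/(ρv²S) = 2×2.1484×10^5/(0.898×127²×58.5) = 0.5071.
CD = 0.0235 + 0.0547 × 0.5071² = 0.03757.
D = q·S·CD = 7242 × 58.5 × 0.03757 = 15920 N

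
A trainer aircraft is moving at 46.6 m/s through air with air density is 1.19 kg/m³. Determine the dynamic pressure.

q = ½ρv² = ½ × 1.19 × 46.6² = 1290 Pa

q = 1290 Pa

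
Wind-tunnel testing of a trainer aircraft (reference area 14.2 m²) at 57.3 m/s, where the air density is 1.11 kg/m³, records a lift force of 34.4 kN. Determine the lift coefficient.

CL = 1.33

From L = ½ρv²S·CL, rearranging gives CL = 2L/(ρv²S).
CL = 2 × 34400 / (1.11 × 57.3² × 14.2) = 1.33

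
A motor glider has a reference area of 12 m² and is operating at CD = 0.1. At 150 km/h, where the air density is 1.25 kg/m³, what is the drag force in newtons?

D = 1300 N

Convert speed: v = 150 km/h ÷ 3.6 = 41.67 m/s.
Dynamic pressure q = ½ρv² = ½ × 1.25 × 41.67² = 1085 Pa.
D = q·S·CD = 1085 × 12 × 0.1 = 1300 N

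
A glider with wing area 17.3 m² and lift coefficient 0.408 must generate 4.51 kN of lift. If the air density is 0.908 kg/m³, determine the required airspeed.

L = ½ρv²S·CL ⇒ v = √(2L/(ρ·S·CL))
v = √(2 × 4510 / (0.908 × 17.3 × 0.408)) = √1407 = 37.5 m/s

v = 37.5 m/s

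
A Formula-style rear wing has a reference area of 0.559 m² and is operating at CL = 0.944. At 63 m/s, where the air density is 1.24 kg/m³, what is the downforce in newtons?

Dynamic pressure q = ½ρv² = ½ × 1.24 × 63² = 2461 Pa.
L = q·S·CL = 2461 × 0.559 × 0.944 = 1300 N

L = 1300 N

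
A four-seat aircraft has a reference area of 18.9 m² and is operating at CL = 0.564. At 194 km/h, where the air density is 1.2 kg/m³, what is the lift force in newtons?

Convert speed: v = 194 km/h ÷ 3.6 = 53.89 m/s.
L = ½ρv²S·CL = ½ × 1.2 × 53.89² × 18.9 × 0.564 = 18600 N ≈ 18.6 kN

L = 18600 N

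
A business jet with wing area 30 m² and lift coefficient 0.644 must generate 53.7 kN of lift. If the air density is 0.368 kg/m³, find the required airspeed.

v = 123 m/s

L = ½ρv²S·CL ⇒ v = √(2L/(ρ·S·CL))
v = √(2 × 53700 / (0.368 × 30 × 0.644)) = √15110 = 123 m/s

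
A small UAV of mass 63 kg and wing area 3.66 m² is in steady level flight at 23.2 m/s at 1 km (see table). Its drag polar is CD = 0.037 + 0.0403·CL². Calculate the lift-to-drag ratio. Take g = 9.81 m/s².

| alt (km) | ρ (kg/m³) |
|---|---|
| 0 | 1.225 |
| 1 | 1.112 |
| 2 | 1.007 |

L/D = 11.3

At 1 km, from the table: ρ = 1.112 kg/m³.
In steady level flight, lift balances weight: W = mg = 63 × 9.81 = 618.03 N.
Dynamic pressure q = 0.5 × 1.112 × 23.2² = 299.3 Pa.
CL = W/(q·S) = 618.03 / (299.3 × 3.66) = 0.5643.
CD = 0.037 + 0.0403 × 0.5643² = 0.04983.
L/D = CL/CD = 0.5643 / 0.04983 = 11.3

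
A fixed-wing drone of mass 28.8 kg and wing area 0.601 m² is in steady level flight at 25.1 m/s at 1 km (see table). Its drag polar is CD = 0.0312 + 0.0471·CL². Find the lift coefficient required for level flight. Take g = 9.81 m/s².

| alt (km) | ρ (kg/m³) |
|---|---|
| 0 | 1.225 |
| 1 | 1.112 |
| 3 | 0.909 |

At 1 km, from the table: ρ = 1.112 kg/m³.
Weight W = mg = 28.8 × 9.81 = 282.53 N; in level flight L = W.
q = ½ρv² = ½ × 1.112 × 25.1² = 350.3 Pa.
CL = 2W/(ρv²S) = 2×282.53/(1.112×25.1²×0.601) = 1.342.

CL = 1.34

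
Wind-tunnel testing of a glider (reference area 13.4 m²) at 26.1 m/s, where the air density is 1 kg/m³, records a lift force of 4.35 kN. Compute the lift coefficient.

CL = 0.953

From L = ½ρv²S·CL, rearranging gives CL = 2L/(ρv²S).
CL = 2 × 4350 / (1 × 26.1² × 13.4) = 0.953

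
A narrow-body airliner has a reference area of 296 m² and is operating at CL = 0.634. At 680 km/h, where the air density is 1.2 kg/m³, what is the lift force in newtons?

L = 4.02×10^6 N

Convert speed: v = 680 km/h ÷ 3.6 = 188.9 m/s.
Dynamic pressure q = ½ρv² = ½ × 1.2 × 188.9² = 21410 Pa.
L = q·S·CL = 21410 × 296 × 0.634 = 4.02×10^6 N ≈ 4020 kN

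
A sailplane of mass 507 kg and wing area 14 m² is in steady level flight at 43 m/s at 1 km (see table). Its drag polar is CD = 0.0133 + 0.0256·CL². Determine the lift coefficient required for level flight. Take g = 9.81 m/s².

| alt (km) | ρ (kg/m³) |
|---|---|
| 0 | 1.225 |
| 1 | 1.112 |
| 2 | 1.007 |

CL = 0.346

At 1 km, from the table: ρ = 1.112 kg/m³.
Level flight ⇒ L = W = m·g = 507 × 9.81 = 4973.7 N.
Dynamic pressure q = 0.5 × 1.112 × 43² = 1028 Pa.
Required CL = L/(qS) = 4973.7/(1028·14) = 0.3456.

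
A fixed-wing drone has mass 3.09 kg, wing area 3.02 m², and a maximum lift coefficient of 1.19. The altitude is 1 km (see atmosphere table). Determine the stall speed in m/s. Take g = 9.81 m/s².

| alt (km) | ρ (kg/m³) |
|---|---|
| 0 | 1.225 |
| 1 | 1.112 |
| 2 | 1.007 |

At 1 km, from the table: ρ = 1.112 kg/m³.
Weight W = mg = 3.09 × 9.81 = 30.31 N.
From L = ½ρV²S·CL,max = W: V_stall = √(2W/(ρSCL,max)) = √(2·30.31/(1.112·3.02·1.19))
V_stall = √15.17 = 3.89 m/s

V_stall = 3.89 m/s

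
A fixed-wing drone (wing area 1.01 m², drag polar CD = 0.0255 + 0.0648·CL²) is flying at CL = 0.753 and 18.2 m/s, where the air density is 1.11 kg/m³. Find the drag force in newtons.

D = 11.6 N

CD = 0.0255 + 0.0648 × 0.753² = 0.06224
D = ½ρv²S·CD = ½ × 1.11 × 18.2² × 1.01 × 0.06224 = 11.6 N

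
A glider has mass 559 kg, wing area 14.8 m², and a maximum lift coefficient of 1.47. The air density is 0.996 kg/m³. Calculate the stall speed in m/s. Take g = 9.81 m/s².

V_stall = 22.5 m/s

Stall occurs when L = W at CL,max. W = mg = 559 × 9.81 = 5484 N.
V_stall = √(2W/(ρ·S·CL,max)) = √(2 × 5484 / (0.996 × 14.8 × 1.47))
V_stall = √506.1 = 22.5 m/s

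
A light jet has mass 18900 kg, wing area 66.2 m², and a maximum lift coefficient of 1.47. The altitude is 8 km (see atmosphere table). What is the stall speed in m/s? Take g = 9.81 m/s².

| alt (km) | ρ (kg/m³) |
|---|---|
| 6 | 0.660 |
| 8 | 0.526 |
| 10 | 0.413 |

At 8 km, from the table: ρ = 0.526 kg/m³.
Stall occurs when L = W at CL,max. W = mg = 18900 × 9.81 = 1.854×10^5 N.
V_stall = √(2W/(ρ·S·CL,max)) = √(2 × 1.854×10^5 / (0.526 × 66.2 × 1.47))
V_stall = √7244 = 85.1 m/s

V_stall = 85.1 m/s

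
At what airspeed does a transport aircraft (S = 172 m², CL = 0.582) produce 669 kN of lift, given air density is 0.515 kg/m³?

L = ½ρv²S·CL ⇒ v = √(2L/(ρ·S·CL))
v = √(2 × 6.69×10^5 / (0.515 × 172 × 0.582)) = √25950 = 161 m/s

v = 161 m/s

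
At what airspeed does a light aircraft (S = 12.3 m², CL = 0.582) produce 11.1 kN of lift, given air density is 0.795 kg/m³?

L = ½ρv²S·CL ⇒ v = √(2L/(ρ·S·CL))
v = √(2 × 11100 / (0.795 × 12.3 × 0.582)) = √3901 = 62.5 m/s

v = 62.5 m/s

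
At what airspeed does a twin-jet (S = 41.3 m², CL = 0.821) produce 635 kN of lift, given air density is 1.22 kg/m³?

L = ½ρv²S·CL ⇒ v = √(2L/(ρ·S·CL))
v = √(2 × 6.35×10^5 / (1.22 × 41.3 × 0.821)) = √30700 = 175 m/s

v = 175 m/s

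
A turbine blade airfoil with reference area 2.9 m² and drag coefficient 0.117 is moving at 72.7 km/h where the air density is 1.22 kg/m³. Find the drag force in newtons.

D = 84.4 N

Convert speed: v = 72.7 km/h ÷ 3.6 = 20.19 m/s.
Dynamic pressure q = ½ρv² = ½ × 1.22 × 20.19² = 248.8 Pa.
D = q·S·CD = 248.8 × 2.9 × 0.117 = 84.4 N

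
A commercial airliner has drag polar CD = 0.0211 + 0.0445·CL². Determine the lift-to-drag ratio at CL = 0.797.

L/D = 16.1

CD = 0.0211 + 0.0445 × 0.797² = 0.04937
L/D = CL/CD = 0.797 / 0.04937 = 16.1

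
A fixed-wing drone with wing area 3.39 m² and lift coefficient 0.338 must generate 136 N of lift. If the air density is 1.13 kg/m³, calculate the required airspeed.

v = 14.5 m/s

L = ½ρv²S·CL ⇒ v = √(2L/(ρ·S·CL))
v = √(2 × 136 / (1.13 × 3.39 × 0.338)) = √210.1 = 14.5 m/s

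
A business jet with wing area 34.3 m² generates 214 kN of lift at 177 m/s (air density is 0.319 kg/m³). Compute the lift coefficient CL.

CL = 1.25

From L = ½ρv²S·CL, rearranging gives CL = 2L/(ρv²S).
CL = 2 × 2.14×10^5 / (0.319 × 177² × 34.3) = 1.25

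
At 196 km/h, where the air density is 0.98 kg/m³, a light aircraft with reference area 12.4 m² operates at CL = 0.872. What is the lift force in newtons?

Convert speed: v = 196 km/h ÷ 3.6 = 54.44 m/s.
L = ½ρv²S·CL = ½ × 0.98 × 54.44² × 12.4 × 0.872 = 15700 N ≈ 15.7 kN

L = 15700 N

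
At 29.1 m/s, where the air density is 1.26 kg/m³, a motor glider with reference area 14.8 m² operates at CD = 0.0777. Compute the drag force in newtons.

D = 613 N

D = ½ρv²S·CD = ½ × 1.26 × 29.1² × 14.8 × 0.0777 = 613 N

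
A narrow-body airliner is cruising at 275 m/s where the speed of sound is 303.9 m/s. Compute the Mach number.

M = 0.905

M = v/a = 275 / 303.9 = 0.905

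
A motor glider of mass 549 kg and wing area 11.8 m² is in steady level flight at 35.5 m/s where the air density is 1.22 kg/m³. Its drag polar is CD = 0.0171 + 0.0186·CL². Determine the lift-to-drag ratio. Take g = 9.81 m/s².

In steady level flight, lift balances weight: W = mg = 549 × 9.81 = 5385.7 N.
Dynamic pressure q = 0.5 × 1.22 × 35.5² = 768.8 Pa.
Required CL = L/(qS) = 5385.7/(768.8·11.8) = 0.5937.
CD = 0.0171 + 0.0186 × 0.5937² = 0.02366.
L/D = CL/CD = 0.5937 / 0.02366 = 25.1

L/D = 25.1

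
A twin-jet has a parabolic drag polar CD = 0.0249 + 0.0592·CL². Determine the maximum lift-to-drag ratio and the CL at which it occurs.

For CD = CD0 + K·CL², (L/D)max occurs at CL* = √(CD0/K) and equals 1/(2√(K·CD0)).
(L/D)max = 1/(2√(0.0592 × 0.0249)) = 1/(2 × 0.03839) = 13
CL* = √(0.0249/0.0592) = 0.649

(L/D)max = 13, at CL = 0.649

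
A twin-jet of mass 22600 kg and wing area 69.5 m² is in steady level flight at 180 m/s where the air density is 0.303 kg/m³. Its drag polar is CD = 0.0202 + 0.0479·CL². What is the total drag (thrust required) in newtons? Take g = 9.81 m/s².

In steady level flight, lift balances weight: W = mg = 22600 × 9.81 = 2.2171×10^5 N.
q = ½ρv² = ½ × 0.303 × 180² = 4909 Pa.
CL = W/(q·S) = 2.2171×10^5 / (4909 × 69.5) = 0.6499.
CD = 0.0202 + 0.0479 × 0.6499² = 0.04043.
D = q·S·CD = 4909 × 69.5 × 0.04043 = 13790 N

D = 13800 N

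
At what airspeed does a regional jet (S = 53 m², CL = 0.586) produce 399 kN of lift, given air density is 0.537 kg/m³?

v = 219 m/s

L = ½ρv²S·CL ⇒ v = √(2L/(ρ·S·CL))
v = √(2 × 3.99×10^5 / (0.537 × 53 × 0.586)) = √47850 = 219 m/s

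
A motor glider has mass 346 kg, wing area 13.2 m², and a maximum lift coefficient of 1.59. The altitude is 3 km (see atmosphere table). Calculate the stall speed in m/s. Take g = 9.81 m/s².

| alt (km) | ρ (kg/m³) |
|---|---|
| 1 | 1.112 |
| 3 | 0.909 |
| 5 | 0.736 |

At 3 km, from the table: ρ = 0.909 kg/m³.
Weight W = mg = 346 × 9.81 = 3394 N.
From L = ½ρV²S·CL,max = W: V_stall = √(2W/(ρSCL,max)) = √(2·3394/(0.909·13.2·1.59))
V_stall = √355.8 = 18.9 m/s

V_stall = 18.9 m/s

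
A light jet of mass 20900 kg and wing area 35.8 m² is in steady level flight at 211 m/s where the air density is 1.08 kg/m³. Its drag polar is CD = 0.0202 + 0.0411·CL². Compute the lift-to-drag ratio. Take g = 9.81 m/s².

Weight W = mg = 20900 × 9.81 = 2.0503×10^5 N; in level flight L = W.
q = ½ρv² = ½ × 1.08 × 211² = 24040 Pa.
CL = W/(q·S) = 2.0503×10^5 / (24040 × 35.8) = 0.2382.
CD = 0.0202 + 0.0411 × 0.2382² = 0.02253.
L/D = CL/CD = 0.2382 / 0.02253 = 10.6

L/D = 10.6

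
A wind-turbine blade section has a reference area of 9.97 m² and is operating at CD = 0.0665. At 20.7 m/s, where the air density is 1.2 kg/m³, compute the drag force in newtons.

Dynamic pressure q = ½ρv² = ½ × 1.2 × 20.7² = 257.1 Pa.
D = q·S·CD = 257.1 × 9.97 × 0.0665 = 170 N

D = 170 N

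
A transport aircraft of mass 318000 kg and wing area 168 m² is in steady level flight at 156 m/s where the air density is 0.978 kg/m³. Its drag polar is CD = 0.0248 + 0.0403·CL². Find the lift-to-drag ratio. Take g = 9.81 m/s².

L/D = 12.7

In steady level flight, lift balances weight: W = mg = 318000 × 9.81 = 3.1196×10^6 N.
q = ½ρv² = ½ × 0.978 × 156² = 11900 Pa.
CL = 2W/(ρv²S) = 2×3.1196×10^6/(0.978×156²×168) = 1.56.
CD = 0.0248 + 0.0403 × 1.56² = 0.1229.
L/D = CL/CD = 1.56 / 0.1229 = 12.7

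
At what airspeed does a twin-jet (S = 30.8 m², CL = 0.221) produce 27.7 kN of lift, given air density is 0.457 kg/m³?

v = 133 m/s

L = ½ρv²S·CL ⇒ v = √(2L/(ρ·S·CL))
v = √(2 × 27700 / (0.457 × 30.8 × 0.221)) = √17810 = 133 m/s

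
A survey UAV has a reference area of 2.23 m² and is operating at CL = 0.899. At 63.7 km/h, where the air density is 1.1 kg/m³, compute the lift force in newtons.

L = 345 N

Convert speed: v = 63.7 km/h ÷ 3.6 = 17.69 m/s.
L = ½ρv²S·CL = ½ × 1.1 × 17.69² × 2.23 × 0.899 = 345 N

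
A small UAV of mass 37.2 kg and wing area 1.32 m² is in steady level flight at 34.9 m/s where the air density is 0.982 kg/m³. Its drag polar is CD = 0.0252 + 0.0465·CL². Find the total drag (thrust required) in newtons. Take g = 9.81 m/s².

Level flight ⇒ L = W = m·g = 37.2 × 9.81 = 364.93 N.
Dynamic pressure q = 0.5 × 0.982 × 34.9² = 598 Pa.
Required CL = L/(qS) = 364.93/(598·1.32) = 0.4623.
CD = 0.0252 + 0.0465 × 0.4623² = 0.03514.
D = q·S·CD = 598 × 1.32 × 0.03514 = 27.74 N

D = 27.7 N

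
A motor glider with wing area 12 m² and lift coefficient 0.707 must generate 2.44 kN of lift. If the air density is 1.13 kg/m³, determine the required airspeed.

L = ½ρv²S·CL ⇒ v = √(2L/(ρ·S·CL))
v = √(2 × 2440 / (1.13 × 12 × 0.707)) = √509 = 22.6 m/s

v = 22.6 m/s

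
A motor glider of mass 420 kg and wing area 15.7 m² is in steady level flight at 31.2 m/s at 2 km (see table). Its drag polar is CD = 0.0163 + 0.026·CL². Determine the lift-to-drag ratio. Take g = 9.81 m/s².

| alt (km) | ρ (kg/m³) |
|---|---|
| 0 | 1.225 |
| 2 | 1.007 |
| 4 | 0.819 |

L/D = 22.5

At 2 km, from the table: ρ = 1.007 kg/m³.
Level flight ⇒ L = W = m·g = 420 × 9.81 = 4120.2 N.
Dynamic pressure q = 0.5 × 1.007 × 31.2² = 490.1 Pa.
CL = 2W/(ρv²S) = 2×4120.2/(1.007×31.2²×15.7) = 0.5354.
CD = 0.0163 + 0.026 × 0.5354² = 0.02375.
L/D = CL/CD = 0.5354 / 0.02375 = 22.5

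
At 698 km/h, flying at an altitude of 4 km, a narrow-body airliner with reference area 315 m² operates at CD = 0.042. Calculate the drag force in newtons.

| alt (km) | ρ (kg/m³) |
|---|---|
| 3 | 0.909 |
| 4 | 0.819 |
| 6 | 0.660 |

D = 2.04×10^5 N

At 4 km, from the table: ρ = 0.819 kg/m³.
Convert speed: v = 698 km/h ÷ 3.6 = 193.9 m/s.
Dynamic pressure q = ½ρv² = ½ × 0.819 × 193.9² = 15390 Pa.
D = q·S·CD = 15390 × 315 × 0.042 = 2.04×10^5 N ≈ 204 kN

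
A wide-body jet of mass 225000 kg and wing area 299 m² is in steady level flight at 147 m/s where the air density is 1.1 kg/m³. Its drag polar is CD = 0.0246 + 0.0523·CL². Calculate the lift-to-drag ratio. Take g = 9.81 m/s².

L/D = 13.9

Weight W = mg = 225000 × 9.81 = 2.2072×10^6 N; in level flight L = W.
q = ½ρv² = ½ × 1.1 × 147² = 11880 Pa.
CL = W/(q·S) = 2.2072×10^6 / (11880 × 299) = 0.6211.
CD = 0.0246 + 0.0523 × 0.6211² = 0.04478.
L/D = CL/CD = 0.6211 / 0.04478 = 13.9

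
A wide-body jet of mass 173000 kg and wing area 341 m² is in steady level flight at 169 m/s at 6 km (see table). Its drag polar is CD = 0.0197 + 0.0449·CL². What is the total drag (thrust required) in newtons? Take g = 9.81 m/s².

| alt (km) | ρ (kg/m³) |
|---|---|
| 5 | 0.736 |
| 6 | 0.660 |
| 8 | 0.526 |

D = 1.04×10^5 N

At 6 km, from the table: ρ = 0.660 kg/m³.
Level flight ⇒ L = W = m·g = 173000 × 9.81 = 1.6971×10^6 N.
q = ½ρv² = ½ × 0.66 × 169² = 9425 Pa.
CL = W/(q·S) = 1.6971×10^6 / (9425 × 341) = 0.528.
CD = 0.0197 + 0.0449 × 0.528² = 0.03222.
D = q·S·CD = 9425 × 341 × 0.03222 = 1.036×10^5 N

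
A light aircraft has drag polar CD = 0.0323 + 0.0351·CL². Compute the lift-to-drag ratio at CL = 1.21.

L/D = 14.5

CD = 0.0323 + 0.0351 × 1.21² = 0.08369
L/D = CL/CD = 1.21 / 0.08369 = 14.5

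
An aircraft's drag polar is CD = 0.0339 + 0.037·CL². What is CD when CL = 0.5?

CD = 0.0339 + 0.037 × 0.5² = 0.0339 + 0.00925 = 0.0432

CD = 0.0432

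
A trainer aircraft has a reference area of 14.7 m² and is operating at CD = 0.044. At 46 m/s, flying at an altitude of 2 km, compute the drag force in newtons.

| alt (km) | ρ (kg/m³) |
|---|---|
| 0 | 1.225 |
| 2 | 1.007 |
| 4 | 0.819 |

D = 689 N

At 2 km, from the table: ρ = 1.007 kg/m³.
D = ½ρv²S·CD = ½ × 1.007 × 46² × 14.7 × 0.044 = 689 N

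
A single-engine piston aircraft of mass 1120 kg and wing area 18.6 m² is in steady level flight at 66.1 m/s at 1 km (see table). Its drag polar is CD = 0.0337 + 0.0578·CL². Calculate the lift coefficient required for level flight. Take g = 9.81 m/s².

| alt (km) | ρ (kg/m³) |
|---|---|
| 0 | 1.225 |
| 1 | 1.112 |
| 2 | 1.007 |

CL = 0.243

At 1 km, from the table: ρ = 1.112 kg/m³.
Level flight ⇒ L = W = m·g = 1120 × 9.81 = 10987 N.
q = ½ρv² = ½ × 1.112 × 66.1² = 2429 Pa.
CL = 2W/(ρv²S) = 2×10987/(1.112×66.1²×18.6) = 0.2432.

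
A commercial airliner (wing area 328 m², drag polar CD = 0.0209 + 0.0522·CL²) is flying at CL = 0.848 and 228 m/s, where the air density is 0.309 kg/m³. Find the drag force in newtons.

CD = 0.0209 + 0.0522 × 0.848² = 0.05844
D = ½ρv²S·CD = ½ × 0.309 × 228² × 328 × 0.05844 = 1.54×10^5 N

D = 1.54×10^5 N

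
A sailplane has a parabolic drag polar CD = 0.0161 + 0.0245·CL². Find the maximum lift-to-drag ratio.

(L/D)max = 25.2

For CD = CD0 + K·CL², (L/D)max occurs at CL* = √(CD0/K) and equals 1/(2√(K·CD0)).
(L/D)max = 1/(2√(0.0245 × 0.0161)) = 1/(2 × 0.01986) = 25.2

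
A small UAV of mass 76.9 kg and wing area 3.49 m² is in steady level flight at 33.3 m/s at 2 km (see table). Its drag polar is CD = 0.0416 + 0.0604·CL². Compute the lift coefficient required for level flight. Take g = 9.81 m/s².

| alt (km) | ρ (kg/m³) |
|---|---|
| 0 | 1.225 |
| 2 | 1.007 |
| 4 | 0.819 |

At 2 km, from the table: ρ = 1.007 kg/m³.
Weight W = mg = 76.9 × 9.81 = 754.39 N; in level flight L = W.
q = ½ρv² = ½ × 1.007 × 33.3² = 558.3 Pa.
Required CL = L/(qS) = 754.39/(558.3·3.49) = 0.3872.

CL = 0.387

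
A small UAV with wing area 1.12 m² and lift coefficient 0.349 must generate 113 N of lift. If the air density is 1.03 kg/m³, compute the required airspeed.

L = ½ρv²S·CL ⇒ v = √(2L/(ρ·S·CL))
v = √(2 × 113 / (1.03 × 1.12 × 0.349)) = √561.3 = 23.7 m/s

v = 23.7 m/s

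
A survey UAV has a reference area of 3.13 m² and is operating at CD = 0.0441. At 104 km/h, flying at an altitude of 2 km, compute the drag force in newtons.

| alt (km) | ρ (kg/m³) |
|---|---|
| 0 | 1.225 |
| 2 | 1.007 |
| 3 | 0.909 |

D = 58 N

At 2 km, from the table: ρ = 1.007 kg/m³.
Convert speed: v = 104 km/h ÷ 3.6 = 28.89 m/s.
Dynamic pressure q = ½ρv² = ½ × 1.007 × 28.89² = 420.2 Pa.
D = q·S·CD = 420.2 × 3.13 × 0.0441 = 58 N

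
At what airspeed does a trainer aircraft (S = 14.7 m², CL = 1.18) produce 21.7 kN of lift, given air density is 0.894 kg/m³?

L = ½ρv²S·CL ⇒ v = √(2L/(ρ·S·CL))
v = √(2 × 21700 / (0.894 × 14.7 × 1.18)) = √2799 = 52.9 m/s

v = 52.9 m/s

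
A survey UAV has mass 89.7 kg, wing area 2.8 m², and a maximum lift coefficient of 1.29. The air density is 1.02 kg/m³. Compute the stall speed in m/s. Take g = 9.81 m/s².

At stall, lift equals weight: L = W = m·g = 89.7 × 9.81 = 880 N.
From L = ½ρV²S·CL,max = W: V_stall = √(2W/(ρSCL,max)) = √(2·880/(1.02·2.8·1.29))
V_stall = √477.7 = 21.9 m/s

V_stall = 21.9 m/s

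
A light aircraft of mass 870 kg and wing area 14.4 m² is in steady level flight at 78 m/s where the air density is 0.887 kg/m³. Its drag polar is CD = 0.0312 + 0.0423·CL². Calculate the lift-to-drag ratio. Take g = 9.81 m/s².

In steady level flight, lift balances weight: W = mg = 870 × 9.81 = 8534.7 N.
Dynamic pressure q = 0.5 × 0.887 × 78² = 2698 Pa.
CL = 2W/(ρv²S) = 2×8534.7/(0.887×78²×14.4) = 0.2197.
CD = 0.0312 + 0.0423 × 0.2197² = 0.03324.
L/D = CL/CD = 0.2197 / 0.03324 = 6.61

L/D = 6.61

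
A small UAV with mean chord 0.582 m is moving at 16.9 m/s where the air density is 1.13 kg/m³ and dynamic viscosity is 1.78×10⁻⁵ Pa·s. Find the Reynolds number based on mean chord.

Re = 6.24×10^5

Re = ρ·v·c/μ = 1.13 × 16.9 × 0.582 / (1.78×10⁻⁵) = 6.24×10^5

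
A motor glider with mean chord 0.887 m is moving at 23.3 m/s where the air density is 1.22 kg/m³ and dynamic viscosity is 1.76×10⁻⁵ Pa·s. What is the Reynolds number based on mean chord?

Re = 1.43×10^6

Re = ρ·v·c/μ = 1.22 × 23.3 × 0.887 / (1.76×10⁻⁵) = 1.43×10^6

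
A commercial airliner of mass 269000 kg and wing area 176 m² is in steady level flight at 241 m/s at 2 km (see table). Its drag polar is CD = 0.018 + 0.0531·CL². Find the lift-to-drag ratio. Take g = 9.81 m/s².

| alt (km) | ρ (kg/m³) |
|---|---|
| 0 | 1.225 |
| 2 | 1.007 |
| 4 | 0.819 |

L/D = 16

At 2 km, from the table: ρ = 1.007 kg/m³.
Level flight ⇒ L = W = m·g = 269000 × 9.81 = 2.6389×10^6 N.
q = ½ρv² = ½ × 1.007 × 241² = 29240 Pa.
Required CL = L/(qS) = 2.6389×10^6/(29240·176) = 0.5127.
CD = 0.018 + 0.0531 × 0.5127² = 0.03196.
L/D = CL/CD = 0.5127 / 0.03196 = 16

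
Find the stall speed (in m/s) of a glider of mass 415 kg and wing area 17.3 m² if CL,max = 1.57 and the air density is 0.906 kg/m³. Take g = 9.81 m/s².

Weight W = mg = 415 × 9.81 = 4071 N.
From L = ½ρV²S·CL,max = W: V_stall = √(2W/(ρSCL,max)) = √(2·4071/(0.906·17.3·1.57))
V_stall = √330.9 = 18.2 m/s

V_stall = 18.2 m/s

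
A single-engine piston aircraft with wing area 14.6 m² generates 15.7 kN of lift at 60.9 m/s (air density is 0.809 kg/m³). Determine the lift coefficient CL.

From L = ½ρv²S·CL, rearranging gives CL = 2L/(ρv²S).
CL = 2 × 15700 / (0.809 × 60.9² × 14.6) = 0.717

CL = 0.717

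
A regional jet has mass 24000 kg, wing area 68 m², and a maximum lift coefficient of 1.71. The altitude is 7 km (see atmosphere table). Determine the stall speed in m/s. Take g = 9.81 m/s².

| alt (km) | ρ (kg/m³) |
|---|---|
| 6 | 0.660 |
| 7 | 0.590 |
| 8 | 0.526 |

V_stall = 82.8 m/s

At 7 km, from the table: ρ = 0.590 kg/m³.
Weight W = mg = 24000 × 9.81 = 2.354×10^5 N.
From L = ½ρV²S·CL,max = W: V_stall = √(2W/(ρSCL,max)) = √(2·2.354×10^5/(0.59·68·1.71))
V_stall = √6864 = 82.8 m/s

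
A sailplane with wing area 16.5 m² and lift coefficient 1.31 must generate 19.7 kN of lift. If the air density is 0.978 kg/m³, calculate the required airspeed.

v = 43.2 m/s

L = ½ρv²S·CL ⇒ v = √(2L/(ρ·S·CL))
v = √(2 × 19700 / (0.978 × 16.5 × 1.31)) = √1864 = 43.2 m/s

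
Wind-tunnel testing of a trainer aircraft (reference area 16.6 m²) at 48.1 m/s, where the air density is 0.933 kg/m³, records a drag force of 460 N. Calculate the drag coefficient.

CD = 0.0257

From D = ½ρv²S·CD, rearranging gives CD = 2D/(ρv²S).
CD = 2 × 460 / (0.933 × 48.1² × 16.6) = 0.0257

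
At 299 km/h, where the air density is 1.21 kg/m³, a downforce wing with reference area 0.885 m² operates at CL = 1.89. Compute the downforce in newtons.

Convert speed: v = 299 km/h ÷ 3.6 = 83.06 m/s.
Dynamic pressure q = ½ρv² = ½ × 1.21 × 83.06² = 4173 Pa.
L = q·S·CL = 4173 × 0.885 × 1.89 = 6980 N ≈ 6.98 kN

L = 6980 N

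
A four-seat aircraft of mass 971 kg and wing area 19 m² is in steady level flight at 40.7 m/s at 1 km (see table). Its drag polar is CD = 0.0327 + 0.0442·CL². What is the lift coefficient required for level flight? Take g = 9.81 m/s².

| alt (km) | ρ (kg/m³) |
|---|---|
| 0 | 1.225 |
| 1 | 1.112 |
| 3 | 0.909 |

At 1 km, from the table: ρ = 1.112 kg/m³.
Level flight ⇒ L = W = m·g = 971 × 9.81 = 9525.5 N.
q = ½ρv² = ½ × 1.112 × 40.7² = 921 Pa.
Required CL = L/(qS) = 9525.5/(921·19) = 0.5443.

CL = 0.544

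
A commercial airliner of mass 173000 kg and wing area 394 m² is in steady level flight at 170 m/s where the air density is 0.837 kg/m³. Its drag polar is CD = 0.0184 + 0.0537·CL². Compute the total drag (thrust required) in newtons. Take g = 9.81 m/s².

Level flight ⇒ L = W = m·g = 173000 × 9.81 = 1.6971×10^6 N.
q = ½ρv² = ½ × 0.837 × 170² = 12090 Pa.
CL = W/(q·S) = 1.6971×10^6 / (12090 × 394) = 0.3561.
CD = 0.0184 + 0.0537 × 0.3561² = 0.02521.
D = q·S·CD = 12090 × 394 × 0.02521 = 1.201×10^5 N

D = 1.2×10^5 N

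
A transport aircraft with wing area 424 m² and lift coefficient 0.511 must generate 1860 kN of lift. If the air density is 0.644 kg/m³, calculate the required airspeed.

L = ½ρv²S·CL ⇒ v = √(2L/(ρ·S·CL))
v = √(2 × 1.86×10^6 / (0.644 × 424 × 0.511)) = √26660 = 163 m/s

v = 163 m/s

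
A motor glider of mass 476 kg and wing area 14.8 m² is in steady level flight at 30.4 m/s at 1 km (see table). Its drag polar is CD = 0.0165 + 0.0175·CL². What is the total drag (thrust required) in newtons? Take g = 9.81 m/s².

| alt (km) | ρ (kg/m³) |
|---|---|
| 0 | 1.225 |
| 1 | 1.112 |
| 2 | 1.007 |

D = 176 N

At 1 km, from the table: ρ = 1.112 kg/m³.
In steady level flight, lift balances weight: W = mg = 476 × 9.81 = 4669.6 N.
Dynamic pressure q = 0.5 × 1.112 × 30.4² = 513.8 Pa.
Required CL = L/(qS) = 4669.6/(513.8·14.8) = 0.614.
CD = 0.0165 + 0.0175 × 0.614² = 0.0231.
D = q·S·CD = 513.8 × 14.8 × 0.0231 = 175.7 N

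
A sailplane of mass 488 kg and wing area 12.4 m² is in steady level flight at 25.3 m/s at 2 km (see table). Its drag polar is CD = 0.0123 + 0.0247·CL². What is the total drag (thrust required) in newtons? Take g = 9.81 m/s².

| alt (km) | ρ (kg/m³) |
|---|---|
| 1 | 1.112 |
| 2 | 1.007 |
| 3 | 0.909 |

D = 191 N

At 2 km, from the table: ρ = 1.007 kg/m³.
Weight W = mg = 488 × 9.81 = 4787.3 N; in level flight L = W.
Dynamic pressure q = 0.5 × 1.007 × 25.3² = 322.3 Pa.
Required CL = L/(qS) = 4787.3/(322.3·12.4) = 1.198.
CD = 0.0123 + 0.0247 × 1.198² = 0.04774.
D = q·S·CD = 322.3 × 12.4 × 0.04774 = 190.8 N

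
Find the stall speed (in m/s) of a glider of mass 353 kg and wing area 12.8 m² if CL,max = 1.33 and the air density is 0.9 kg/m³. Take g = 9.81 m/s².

V_stall = 21.3 m/s

Stall occurs when L = W at CL,max. W = mg = 353 × 9.81 = 3463 N.
V_stall = √(2W/(ρ·S·CL,max)) = √(2 × 3463 / (0.9 × 12.8 × 1.33))
V_stall = √452 = 21.3 m/s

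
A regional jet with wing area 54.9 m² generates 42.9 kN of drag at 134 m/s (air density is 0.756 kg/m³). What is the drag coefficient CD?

From D = ½ρv²S·CD, rearranging gives CD = 2D/(ρv²S).
CD = 2 × 42900 / (0.756 × 134² × 54.9) = 0.115

CD = 0.115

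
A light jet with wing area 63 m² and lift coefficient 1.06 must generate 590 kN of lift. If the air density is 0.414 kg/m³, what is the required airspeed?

L = ½ρv²S·CL ⇒ v = √(2L/(ρ·S·CL))
v = √(2 × 5.9×10^5 / (0.414 × 63 × 1.06)) = √42680 = 207 m/s

v = 207 m/s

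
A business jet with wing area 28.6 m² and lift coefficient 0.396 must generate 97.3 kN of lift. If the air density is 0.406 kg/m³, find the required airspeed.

v = 206 m/s

L = ½ρv²S·CL ⇒ v = √(2L/(ρ·S·CL))
v = √(2 × 97300 / (0.406 × 28.6 × 0.396)) = √42320 = 206 m/s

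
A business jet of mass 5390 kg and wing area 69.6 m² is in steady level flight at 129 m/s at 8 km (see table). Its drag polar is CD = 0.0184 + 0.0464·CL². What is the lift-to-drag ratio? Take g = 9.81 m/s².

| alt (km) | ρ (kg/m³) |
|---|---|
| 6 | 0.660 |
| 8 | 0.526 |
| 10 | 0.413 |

L/D = 8.77

At 8 km, from the table: ρ = 0.526 kg/m³.
Level flight ⇒ L = W = m·g = 5390 × 9.81 = 52876 N.
Dynamic pressure q = 0.5 × 0.526 × 129² = 4377 Pa.
CL = 2W/(ρv²S) = 2×52876/(0.526×129²×69.6) = 0.1736.
CD = 0.0184 + 0.0464 × 0.1736² = 0.0198.
L/D = CL/CD = 0.1736 / 0.0198 = 8.77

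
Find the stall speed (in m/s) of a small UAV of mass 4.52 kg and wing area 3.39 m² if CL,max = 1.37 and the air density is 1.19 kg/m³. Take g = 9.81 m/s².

At stall, lift equals weight: L = W = m·g = 4.52 × 9.81 = 44.34 N.
From L = ½ρV²S·CL,max = W: V_stall = √(2W/(ρSCL,max)) = √(2·44.34/(1.19·3.39·1.37))
V_stall = √16.05 = 4.01 m/s

V_stall = 4.01 m/s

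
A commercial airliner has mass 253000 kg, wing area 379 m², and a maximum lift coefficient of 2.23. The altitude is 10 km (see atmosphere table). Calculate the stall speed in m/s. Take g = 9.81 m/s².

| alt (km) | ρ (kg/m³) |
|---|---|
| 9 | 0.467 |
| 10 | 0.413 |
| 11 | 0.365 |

At 10 km, from the table: ρ = 0.413 kg/m³.
Stall occurs when L = W at CL,max. W = mg = 253000 × 9.81 = 2.482×10^6 N.
V_stall = √(2W/(ρ·S·CL,max)) = √(2 × 2.482×10^6 / (0.413 × 379 × 2.23))
V_stall = √14220 = 119 m/s

V_stall = 119 m/s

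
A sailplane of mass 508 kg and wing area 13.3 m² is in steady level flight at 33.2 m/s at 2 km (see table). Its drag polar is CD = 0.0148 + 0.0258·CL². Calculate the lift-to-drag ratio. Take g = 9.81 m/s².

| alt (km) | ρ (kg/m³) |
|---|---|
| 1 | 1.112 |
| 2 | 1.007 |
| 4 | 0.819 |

At 2 km, from the table: ρ = 1.007 kg/m³.
In steady level flight, lift balances weight: W = mg = 508 × 9.81 = 4983.5 N.
q = ½ρv² = ½ × 1.007 × 33.2² = 555 Pa.
CL = 2W/(ρv²S) = 2×4983.5/(1.007×33.2²×13.3) = 0.6752.
CD = 0.0148 + 0.0258 × 0.6752² = 0.02656.
L/D = CL/CD = 0.6752 / 0.02656 = 25.4

L/D = 25.4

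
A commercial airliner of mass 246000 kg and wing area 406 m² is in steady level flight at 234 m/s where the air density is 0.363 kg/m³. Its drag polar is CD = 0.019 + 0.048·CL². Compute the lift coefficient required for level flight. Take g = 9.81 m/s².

CL = 0.598

Level flight ⇒ L = W = m·g = 246000 × 9.81 = 2.4133×10^6 N.
Dynamic pressure q = 0.5 × 0.363 × 234² = 9938 Pa.
CL = W/(q·S) = 2.4133×10^6 / (9938 × 406) = 0.5981.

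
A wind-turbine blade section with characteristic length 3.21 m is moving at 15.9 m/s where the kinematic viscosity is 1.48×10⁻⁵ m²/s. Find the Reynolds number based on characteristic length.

Re = 3.45×10^6

Re = v·c/ν = 15.9 × 3.21 / (1.48×10⁻⁵) = 3.45×10^6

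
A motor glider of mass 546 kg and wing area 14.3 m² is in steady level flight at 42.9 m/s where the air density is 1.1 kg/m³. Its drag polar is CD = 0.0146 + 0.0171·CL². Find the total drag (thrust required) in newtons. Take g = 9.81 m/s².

D = 245 N

Level flight ⇒ L = W = m·g = 546 × 9.81 = 5356.3 N.
Dynamic pressure q = 0.5 × 1.1 × 42.9² = 1012 Pa.
CL = 2W/(ρv²S) = 2×5356.3/(1.1×42.9²×14.3) = 0.37.
CD = 0.0146 + 0.0171 × 0.37² = 0.01694.
D = q·S·CD = 1012 × 14.3 × 0.01694 = 245.2 N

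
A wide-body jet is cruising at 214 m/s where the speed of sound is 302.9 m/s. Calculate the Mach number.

M = 0.707

M = v/a = 214 / 302.9 = 0.707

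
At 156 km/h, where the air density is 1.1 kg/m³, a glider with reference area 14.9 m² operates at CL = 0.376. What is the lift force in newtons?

Convert speed: v = 156 km/h ÷ 3.6 = 43.33 m/s.
L = ½ρv²S·CL = ½ × 1.1 × 43.33² × 14.9 × 0.376 = 5790 N ≈ 5.79 kN

L = 5790 N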